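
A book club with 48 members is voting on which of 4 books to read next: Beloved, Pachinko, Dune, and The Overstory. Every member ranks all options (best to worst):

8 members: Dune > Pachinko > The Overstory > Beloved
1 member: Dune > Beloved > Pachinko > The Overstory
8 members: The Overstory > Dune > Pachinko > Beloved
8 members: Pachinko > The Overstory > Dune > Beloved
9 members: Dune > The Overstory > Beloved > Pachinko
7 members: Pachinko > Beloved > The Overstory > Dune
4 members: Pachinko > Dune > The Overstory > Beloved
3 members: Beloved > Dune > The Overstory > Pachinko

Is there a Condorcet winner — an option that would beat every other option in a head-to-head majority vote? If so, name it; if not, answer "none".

Dune

Dune vs Beloved: 38–10 for Dune.
Dune vs Pachinko: 29–19 for Dune.
Dune vs The Overstory: 25–23 for Dune.
Dune beats every other option head-to-head.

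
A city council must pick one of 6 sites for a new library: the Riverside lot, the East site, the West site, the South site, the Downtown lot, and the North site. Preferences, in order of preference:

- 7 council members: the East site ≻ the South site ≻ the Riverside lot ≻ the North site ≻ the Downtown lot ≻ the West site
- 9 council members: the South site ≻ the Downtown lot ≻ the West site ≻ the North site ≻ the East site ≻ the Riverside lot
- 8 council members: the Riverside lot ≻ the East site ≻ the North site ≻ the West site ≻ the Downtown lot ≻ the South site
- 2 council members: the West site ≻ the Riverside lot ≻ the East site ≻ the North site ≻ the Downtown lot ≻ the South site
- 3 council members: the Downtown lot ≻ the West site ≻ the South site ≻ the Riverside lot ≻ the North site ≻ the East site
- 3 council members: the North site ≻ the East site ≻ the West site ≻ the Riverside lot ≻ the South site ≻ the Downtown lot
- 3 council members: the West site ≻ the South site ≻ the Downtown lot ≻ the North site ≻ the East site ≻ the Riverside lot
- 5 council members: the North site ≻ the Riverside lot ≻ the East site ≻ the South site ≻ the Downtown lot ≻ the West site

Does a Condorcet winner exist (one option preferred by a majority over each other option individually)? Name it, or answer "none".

none

Checking pairwise contests:
the East site beats the Riverside lot 22–18.
the North site beats the East site 23–17.
the East site beats the West site 23–17.
the East site beats the South site 25–15.
the Riverside lot beats the Downtown lot 25–15.
the South site beats the North site 22–18.
Every option loses at least one head-to-head, so there is no Condorcet winner.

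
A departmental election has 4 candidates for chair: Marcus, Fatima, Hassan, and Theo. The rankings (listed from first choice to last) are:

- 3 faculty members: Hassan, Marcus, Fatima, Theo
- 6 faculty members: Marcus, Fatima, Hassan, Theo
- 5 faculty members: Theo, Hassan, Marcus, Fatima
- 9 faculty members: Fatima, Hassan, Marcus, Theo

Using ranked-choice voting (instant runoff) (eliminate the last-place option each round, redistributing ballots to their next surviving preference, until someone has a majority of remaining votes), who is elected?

Round 1: Marcus 6, Fatima 9, Hassan 3, Theo 5. Eliminate Hassan.
Round 2: Marcus 9, Fatima 9, Theo 5. Eliminate Theo.
Round 3: Marcus 14, Fatima 9. Marcus has a majority.

Marcus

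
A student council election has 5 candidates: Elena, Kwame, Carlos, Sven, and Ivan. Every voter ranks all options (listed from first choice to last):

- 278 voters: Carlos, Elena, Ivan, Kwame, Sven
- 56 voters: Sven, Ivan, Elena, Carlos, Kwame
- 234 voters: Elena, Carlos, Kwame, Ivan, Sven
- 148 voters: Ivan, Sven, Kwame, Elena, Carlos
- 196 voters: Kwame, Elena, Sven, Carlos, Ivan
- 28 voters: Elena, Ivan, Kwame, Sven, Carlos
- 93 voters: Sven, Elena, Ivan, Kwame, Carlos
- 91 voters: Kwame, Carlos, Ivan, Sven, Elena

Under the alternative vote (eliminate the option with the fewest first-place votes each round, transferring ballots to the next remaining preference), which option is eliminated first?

Ivan

Round 1: Elena 262, Kwame 287, Carlos 278, Sven 149, Ivan 148. Eliminate Ivan.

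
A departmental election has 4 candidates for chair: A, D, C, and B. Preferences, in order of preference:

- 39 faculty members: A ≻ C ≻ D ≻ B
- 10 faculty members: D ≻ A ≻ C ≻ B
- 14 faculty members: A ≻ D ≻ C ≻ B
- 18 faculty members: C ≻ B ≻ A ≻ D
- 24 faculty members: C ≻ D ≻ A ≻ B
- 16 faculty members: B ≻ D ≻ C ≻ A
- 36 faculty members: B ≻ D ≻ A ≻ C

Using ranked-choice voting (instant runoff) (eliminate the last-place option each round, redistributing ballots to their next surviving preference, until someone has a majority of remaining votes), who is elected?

A

Round 1: A 53, D 10, C 42, B 52. Eliminate D.
Round 2: A 63, C 42, B 52. Eliminate C.
Round 3: A 87, B 70. A has a majority.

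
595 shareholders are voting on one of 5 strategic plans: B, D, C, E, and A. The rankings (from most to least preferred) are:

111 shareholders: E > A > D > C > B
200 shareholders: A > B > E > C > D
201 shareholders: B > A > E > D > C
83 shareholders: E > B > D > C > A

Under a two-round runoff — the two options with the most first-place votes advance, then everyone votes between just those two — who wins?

Round 1 first-place votes: B 201, D 0, C 0, E 194, A 200.
B and A advance.
Runoff: B is preferred to A by 284 voters; A by 311.
A wins the runoff.

A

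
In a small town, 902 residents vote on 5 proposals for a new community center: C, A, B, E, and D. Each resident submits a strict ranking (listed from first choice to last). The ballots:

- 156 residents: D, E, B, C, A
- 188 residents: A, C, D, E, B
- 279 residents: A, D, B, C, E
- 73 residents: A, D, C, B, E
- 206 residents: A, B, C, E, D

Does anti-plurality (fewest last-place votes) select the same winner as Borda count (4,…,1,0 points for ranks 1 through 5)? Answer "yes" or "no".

no

Anti-plurality — last-place votes: C 0, A 156, B 188, E 352, D 206. Winner: C.
Borda — scores: C 1557, A 2984, B 1561, E 862, D 2056. Winner: A.
The two methods disagree.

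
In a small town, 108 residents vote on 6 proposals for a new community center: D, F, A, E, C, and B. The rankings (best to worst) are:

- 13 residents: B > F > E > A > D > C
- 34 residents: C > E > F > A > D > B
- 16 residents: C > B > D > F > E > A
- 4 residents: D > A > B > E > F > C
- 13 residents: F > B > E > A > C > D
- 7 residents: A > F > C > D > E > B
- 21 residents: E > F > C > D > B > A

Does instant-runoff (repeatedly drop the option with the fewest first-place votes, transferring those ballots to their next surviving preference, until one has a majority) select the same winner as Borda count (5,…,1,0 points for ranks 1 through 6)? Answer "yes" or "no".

yes

Instant-runoff — R1 D 4, F 13, A 7, E 21, C 50, B 13 (D out); R2 F 13, A 11, E 21, C 50, B 13 (A out); R3 F 20, E 21, C 50, B 17 (B out); R4 F 33, E 25, C 50 (E out); R5 F 58, C 50 (F winner). Winner: F.
Borda — scores: D 171, F 367, A 171, E 350, C 347, B 214. Winner: F.
The two methods agree.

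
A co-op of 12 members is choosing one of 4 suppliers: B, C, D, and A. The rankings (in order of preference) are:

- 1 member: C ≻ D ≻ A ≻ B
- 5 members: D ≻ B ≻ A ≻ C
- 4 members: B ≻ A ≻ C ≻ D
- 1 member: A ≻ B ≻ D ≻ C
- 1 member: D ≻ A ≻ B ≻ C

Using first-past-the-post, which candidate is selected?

D

First-place votes: B 4, C 1, D 6, A 1.
D has the most first-place votes.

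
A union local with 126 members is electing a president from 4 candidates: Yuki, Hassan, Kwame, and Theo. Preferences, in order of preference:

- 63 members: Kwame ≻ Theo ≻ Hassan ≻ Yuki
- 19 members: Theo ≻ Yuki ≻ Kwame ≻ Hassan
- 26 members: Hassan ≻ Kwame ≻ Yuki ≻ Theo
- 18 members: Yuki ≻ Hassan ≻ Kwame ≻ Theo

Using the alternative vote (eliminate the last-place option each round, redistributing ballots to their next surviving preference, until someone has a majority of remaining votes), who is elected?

Kwame

Round 1: Yuki 18, Hassan 26, Kwame 63, Theo 19. Eliminate Yuki.
Round 2: Hassan 44, Kwame 63, Theo 19. Eliminate Theo.
Round 3: Hassan 44, Kwame 82. Kwame has a majority.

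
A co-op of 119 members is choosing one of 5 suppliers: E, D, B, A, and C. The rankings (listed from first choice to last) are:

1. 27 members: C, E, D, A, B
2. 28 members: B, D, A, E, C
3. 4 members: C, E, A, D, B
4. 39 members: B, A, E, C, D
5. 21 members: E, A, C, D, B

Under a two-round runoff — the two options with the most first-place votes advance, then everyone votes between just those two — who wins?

B

Round 1 first-place votes: E 21, D 0, B 67, A 0, C 31.
B and C advance.
Runoff: B is preferred to C by 67 voters; C by 52.
B wins the runoff.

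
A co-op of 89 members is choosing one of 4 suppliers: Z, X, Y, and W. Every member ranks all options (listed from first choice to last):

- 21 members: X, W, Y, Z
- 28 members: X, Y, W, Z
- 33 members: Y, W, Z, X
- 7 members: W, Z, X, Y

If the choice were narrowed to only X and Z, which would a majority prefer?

Voters preferring X to Z: 49; preferring Z to X: 40.
X wins the head-to-head.

X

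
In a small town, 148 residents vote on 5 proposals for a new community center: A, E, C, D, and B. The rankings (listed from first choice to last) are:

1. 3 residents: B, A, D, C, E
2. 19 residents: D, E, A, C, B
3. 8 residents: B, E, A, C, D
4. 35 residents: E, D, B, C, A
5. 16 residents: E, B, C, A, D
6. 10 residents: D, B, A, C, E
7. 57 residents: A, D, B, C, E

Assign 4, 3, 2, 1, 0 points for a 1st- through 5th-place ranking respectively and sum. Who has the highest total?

D

A: 3·3 + 19·2 + 8·2 + 35·0 + 16·1 + 10·2 + 57·4 = 327
E: 3·0 + 19·3 + 8·3 + 35·4 + 16·4 + 10·0 + 57·0 = 285
C: 3·1 + 19·1 + 8·1 + 35·1 + 16·2 + 10·1 + 57·1 = 164
D: 3·2 + 19·4 + 8·0 + 35·3 + 16·0 + 10·4 + 57·3 = 398
B: 3·4 + 19·0 + 8·4 + 35·2 + 16·3 + 10·3 + 57·2 = 306
D has the highest Borda score (398).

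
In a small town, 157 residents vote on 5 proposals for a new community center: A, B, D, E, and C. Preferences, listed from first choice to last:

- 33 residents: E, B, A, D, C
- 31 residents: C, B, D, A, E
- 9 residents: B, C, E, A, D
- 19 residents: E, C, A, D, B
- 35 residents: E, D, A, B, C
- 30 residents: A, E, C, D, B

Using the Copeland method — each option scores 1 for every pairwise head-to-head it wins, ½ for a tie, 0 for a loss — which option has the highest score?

E

A: beats B, D, and C; loses to E → score 3.
B: loses to A, D, E, and C → score 0.
D: beats B; loses to A, E, and C → score 1.
E: beats A, B, D, and C → score 4.
C: beats B and D; loses to A and E → score 2.
E has the best pairwise record.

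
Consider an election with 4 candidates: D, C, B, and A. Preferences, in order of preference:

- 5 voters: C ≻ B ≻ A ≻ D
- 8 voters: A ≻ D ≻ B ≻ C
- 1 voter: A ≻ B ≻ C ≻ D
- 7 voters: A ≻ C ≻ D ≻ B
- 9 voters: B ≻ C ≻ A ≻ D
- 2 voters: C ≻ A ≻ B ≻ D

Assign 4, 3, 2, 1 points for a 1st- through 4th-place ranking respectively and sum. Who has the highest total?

A

D: 5·1 + 8·3 + 1·1 + 7·2 + 9·1 + 2·1 = 55
C: 5·4 + 8·1 + 1·2 + 7·3 + 9·3 + 2·4 = 86
B: 5·3 + 8·2 + 1·3 + 7·1 + 9·4 + 2·2 = 81
A: 5·2 + 8·4 + 1·4 + 7·4 + 9·2 + 2·3 = 98
A has the highest Borda score (98).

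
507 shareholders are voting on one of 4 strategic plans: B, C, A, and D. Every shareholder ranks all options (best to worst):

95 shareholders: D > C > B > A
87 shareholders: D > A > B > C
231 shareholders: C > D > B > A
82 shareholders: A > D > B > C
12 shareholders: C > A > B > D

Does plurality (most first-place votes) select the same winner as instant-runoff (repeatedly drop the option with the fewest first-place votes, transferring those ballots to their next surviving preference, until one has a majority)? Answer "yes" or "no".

Plurality — first-place votes: B 0, C 243, A 82, D 182. Winner: C.
Instant-runoff — R1 B 0, C 243, A 82, D 182 (B out); R2 C 243, A 82, D 182 (A out); R3 C 243, D 264 (D winner). Winner: D.
The two methods disagree.

no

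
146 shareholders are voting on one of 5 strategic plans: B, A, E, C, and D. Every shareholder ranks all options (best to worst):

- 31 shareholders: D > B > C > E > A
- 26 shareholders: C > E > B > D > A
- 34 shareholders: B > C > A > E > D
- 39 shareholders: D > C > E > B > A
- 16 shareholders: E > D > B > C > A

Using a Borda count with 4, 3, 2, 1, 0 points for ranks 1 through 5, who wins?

B: 31·3 + 26·2 + 34·4 + 39·1 + 16·2 = 352
A: 31·0 + 26·0 + 34·2 + 39·0 + 16·0 = 68
E: 31·1 + 26·3 + 34·1 + 39·2 + 16·4 = 285
C: 31·2 + 26·4 + 34·3 + 39·3 + 16·1 = 401
D: 31·4 + 26·1 + 34·0 + 39·4 + 16·3 = 354
C has the highest Borda score (401).

C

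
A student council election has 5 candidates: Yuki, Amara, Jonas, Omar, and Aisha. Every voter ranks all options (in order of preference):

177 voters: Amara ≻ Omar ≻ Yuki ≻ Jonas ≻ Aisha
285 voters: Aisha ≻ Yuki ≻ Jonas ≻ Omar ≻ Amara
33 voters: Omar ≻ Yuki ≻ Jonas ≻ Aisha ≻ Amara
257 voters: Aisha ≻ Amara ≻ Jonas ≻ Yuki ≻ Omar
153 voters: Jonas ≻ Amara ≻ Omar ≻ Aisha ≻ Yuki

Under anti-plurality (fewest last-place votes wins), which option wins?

Last-place votes: Yuki 153, Amara 318, Jonas 0, Omar 257, Aisha 177.
Jonas is ranked last by the fewest voters, so Jonas wins.

Jonas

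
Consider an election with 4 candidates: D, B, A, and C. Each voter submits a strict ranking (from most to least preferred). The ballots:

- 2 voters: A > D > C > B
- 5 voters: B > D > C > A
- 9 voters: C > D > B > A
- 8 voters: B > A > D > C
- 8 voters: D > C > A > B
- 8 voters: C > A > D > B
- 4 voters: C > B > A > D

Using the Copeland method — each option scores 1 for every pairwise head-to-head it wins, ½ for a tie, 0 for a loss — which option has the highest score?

D

D: beats B and C; ties A → score 2.5.
B: beats A; loses to D and C → score 1.
A: ties D; loses to B and C → score 0.5.
C: beats B and A; loses to D → score 2.
D has the best pairwise record.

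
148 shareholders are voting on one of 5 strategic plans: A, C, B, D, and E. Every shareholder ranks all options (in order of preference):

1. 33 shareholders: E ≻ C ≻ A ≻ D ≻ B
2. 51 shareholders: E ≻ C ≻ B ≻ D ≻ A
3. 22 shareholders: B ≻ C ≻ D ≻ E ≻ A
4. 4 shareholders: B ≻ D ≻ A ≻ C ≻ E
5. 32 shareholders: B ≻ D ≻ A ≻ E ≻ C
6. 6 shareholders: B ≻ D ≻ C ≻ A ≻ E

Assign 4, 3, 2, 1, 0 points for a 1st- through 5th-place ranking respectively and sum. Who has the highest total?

E

A: 33·2 + 51·0 + 22·0 + 4·2 + 32·2 + 6·1 = 144
C: 33·3 + 51·3 + 22·3 + 4·1 + 32·0 + 6·2 = 334
B: 33·0 + 51·2 + 22·4 + 4·4 + 32·4 + 6·4 = 358
D: 33·1 + 51·1 + 22·2 + 4·3 + 32·3 + 6·3 = 254
E: 33·4 + 51·4 + 22·1 + 4·0 + 32·1 + 6·0 = 390
E has the highest Borda score (390).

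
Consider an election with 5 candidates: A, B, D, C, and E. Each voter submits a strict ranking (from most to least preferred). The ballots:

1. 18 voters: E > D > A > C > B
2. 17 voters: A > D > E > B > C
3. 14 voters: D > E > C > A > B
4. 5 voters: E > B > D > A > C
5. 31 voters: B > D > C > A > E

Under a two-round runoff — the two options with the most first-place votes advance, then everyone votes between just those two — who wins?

Round 1 first-place votes: A 17, B 31, D 14, C 0, E 23.
B and E advance.
Runoff: B is preferred to E by 31 voters; E by 54.
E wins the runoff.

E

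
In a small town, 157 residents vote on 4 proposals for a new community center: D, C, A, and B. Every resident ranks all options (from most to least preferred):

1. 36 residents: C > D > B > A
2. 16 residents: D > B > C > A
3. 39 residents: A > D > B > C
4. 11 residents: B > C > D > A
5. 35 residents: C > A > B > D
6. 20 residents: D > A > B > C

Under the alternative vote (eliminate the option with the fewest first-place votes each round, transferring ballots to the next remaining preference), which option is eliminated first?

Round 1: D 36, C 71, A 39, B 11. Eliminate B.

B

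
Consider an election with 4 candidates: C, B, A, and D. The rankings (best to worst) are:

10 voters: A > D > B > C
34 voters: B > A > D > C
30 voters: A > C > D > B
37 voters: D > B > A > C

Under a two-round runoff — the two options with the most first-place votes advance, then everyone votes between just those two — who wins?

Round 1 first-place votes: C 0, B 34, A 40, D 37.
A and D advance.
Runoff: A is preferred to D by 74 voters; D by 37.
A wins the runoff.

A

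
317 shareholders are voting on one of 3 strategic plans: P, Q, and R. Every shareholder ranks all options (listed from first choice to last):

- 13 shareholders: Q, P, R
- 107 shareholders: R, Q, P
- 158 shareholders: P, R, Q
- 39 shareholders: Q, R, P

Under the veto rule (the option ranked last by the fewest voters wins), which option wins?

R

Last-place votes: P 146, Q 158, R 13.
R is ranked last by the fewest voters, so R wins.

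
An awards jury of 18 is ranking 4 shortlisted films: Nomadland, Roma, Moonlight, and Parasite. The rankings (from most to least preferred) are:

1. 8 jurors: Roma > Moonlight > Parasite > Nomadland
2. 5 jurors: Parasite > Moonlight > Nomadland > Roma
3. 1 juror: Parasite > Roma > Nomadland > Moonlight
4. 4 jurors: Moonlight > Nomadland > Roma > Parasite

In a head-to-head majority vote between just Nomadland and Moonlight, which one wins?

Moonlight

Voters preferring Nomadland to Moonlight: 1; preferring Moonlight to Nomadland: 17.
Moonlight wins the head-to-head.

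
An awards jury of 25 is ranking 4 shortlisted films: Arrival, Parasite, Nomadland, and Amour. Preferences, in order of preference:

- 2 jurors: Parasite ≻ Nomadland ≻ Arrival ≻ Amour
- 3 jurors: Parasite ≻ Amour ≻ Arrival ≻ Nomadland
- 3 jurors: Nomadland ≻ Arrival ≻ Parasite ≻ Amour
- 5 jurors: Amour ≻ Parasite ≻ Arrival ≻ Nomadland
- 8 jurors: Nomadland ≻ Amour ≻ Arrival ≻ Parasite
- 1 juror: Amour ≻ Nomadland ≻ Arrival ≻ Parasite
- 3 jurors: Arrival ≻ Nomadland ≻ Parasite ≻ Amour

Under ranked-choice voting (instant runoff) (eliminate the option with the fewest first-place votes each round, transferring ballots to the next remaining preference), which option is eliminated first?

Arrival

Round 1: Arrival 3, Parasite 5, Nomadland 11, Amour 6. Eliminate Arrival.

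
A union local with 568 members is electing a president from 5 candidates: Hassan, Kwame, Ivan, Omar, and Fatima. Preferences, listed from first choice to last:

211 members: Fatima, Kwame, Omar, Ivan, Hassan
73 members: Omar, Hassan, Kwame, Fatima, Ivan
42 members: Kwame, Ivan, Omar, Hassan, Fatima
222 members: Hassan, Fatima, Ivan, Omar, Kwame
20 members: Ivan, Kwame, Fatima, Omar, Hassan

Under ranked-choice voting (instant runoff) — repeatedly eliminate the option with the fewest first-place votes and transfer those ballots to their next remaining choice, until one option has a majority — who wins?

Hassan

Round 1: Hassan 222, Kwame 42, Ivan 20, Omar 73, Fatima 211. Eliminate Ivan.
Round 2: Hassan 222, Kwame 62, Omar 73, Fatima 211. Eliminate Kwame.
Round 3: Hassan 222, Omar 115, Fatima 231. Eliminate Omar.
Round 4: Hassan 337, Fatima 231. Hassan has a majority.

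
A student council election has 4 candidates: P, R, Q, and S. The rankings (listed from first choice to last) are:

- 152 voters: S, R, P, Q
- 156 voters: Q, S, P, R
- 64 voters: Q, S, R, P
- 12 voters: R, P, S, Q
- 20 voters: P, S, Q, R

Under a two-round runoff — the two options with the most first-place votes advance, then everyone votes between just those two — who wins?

Q

Round 1 first-place votes: P 20, R 12, Q 220, S 152.
Q and S advance.
Runoff: Q is preferred to S by 220 voters; S by 184.
Q wins the runoff.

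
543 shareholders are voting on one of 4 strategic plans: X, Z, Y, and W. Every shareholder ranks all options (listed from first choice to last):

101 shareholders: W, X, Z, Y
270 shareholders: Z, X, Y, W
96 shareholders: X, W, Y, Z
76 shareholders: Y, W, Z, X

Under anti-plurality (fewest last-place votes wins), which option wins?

X

Last-place votes: X 76, Z 96, Y 101, W 270.
X is ranked last by the fewest voters, so X wins.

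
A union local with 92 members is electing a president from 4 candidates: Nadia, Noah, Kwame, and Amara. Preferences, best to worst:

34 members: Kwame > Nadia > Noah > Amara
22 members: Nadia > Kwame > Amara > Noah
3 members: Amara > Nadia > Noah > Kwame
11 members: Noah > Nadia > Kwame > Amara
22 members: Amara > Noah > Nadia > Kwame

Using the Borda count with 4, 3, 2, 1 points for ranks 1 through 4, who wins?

Nadia

Nadia: 34·3 + 22·4 + 3·3 + 11·3 + 22·2 = 276
Noah: 34·2 + 22·1 + 3·2 + 11·4 + 22·3 = 206
Kwame: 34·4 + 22·3 + 3·1 + 11·2 + 22·1 = 249
Amara: 34·1 + 22·2 + 3·4 + 11·1 + 22·4 = 189
Nadia has the highest Borda score (276).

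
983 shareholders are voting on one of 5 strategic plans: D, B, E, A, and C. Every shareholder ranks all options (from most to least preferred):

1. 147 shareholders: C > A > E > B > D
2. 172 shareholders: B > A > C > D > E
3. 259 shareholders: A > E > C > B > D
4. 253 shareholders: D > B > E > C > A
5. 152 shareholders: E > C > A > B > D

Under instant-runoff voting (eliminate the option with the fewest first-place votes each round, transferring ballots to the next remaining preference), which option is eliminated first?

C

Round 1: D 253, B 172, E 152, A 259, C 147. Eliminate C.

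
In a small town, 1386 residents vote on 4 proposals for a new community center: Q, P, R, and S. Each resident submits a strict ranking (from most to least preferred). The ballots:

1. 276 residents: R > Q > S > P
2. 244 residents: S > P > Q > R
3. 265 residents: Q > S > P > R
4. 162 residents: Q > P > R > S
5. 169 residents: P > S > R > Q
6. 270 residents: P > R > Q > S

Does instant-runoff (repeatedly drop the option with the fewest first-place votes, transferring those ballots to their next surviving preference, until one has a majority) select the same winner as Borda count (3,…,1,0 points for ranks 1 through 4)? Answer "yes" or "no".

Instant-runoff — R1 Q 427, P 439, R 276, S 244 (S out); R2 Q 427, P 683, R 276 (R out); R3 Q 703, P 683 (Q winner). Winner: Q.
Borda — scores: Q 2347, P 2394, R 1699, S 1876. Winner: P.
The two methods disagree.

no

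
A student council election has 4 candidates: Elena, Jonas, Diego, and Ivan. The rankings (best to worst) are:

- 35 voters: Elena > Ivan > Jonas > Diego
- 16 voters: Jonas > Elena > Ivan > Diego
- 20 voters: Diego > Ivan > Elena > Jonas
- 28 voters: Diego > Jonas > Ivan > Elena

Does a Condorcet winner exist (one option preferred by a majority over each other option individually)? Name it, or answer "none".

Elena vs Jonas: 55–44 for Elena.
Elena vs Diego: 51–48 for Elena.
Elena vs Ivan: 51–48 for Elena.
Elena beats every other option head-to-head.

Elena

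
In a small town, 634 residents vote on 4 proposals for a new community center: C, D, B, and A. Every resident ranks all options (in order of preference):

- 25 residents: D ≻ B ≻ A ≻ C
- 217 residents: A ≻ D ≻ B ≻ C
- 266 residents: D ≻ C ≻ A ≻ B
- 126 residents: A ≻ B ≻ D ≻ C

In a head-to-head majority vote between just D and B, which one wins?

D

Voters preferring D to B: 508; preferring B to D: 126.
D wins the head-to-head.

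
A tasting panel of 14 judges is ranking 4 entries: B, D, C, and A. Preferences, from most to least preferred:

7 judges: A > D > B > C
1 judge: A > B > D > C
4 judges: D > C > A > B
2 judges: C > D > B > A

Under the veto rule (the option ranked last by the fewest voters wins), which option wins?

D

Last-place votes: B 4, D 0, C 8, A 2.
D is ranked last by the fewest voters, so D wins.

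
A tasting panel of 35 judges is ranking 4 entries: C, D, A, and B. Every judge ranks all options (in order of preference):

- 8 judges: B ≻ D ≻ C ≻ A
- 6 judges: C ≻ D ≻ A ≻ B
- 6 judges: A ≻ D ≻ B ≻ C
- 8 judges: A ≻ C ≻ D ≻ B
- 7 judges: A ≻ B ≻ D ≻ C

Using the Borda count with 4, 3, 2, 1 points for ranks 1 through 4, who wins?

C: 8·2 + 6·4 + 6·1 + 8·3 + 7·1 = 77
D: 8·3 + 6·3 + 6·3 + 8·2 + 7·2 = 90
A: 8·1 + 6·2 + 6·4 + 8·4 + 7·4 = 104
B: 8·4 + 6·1 + 6·2 + 8·1 + 7·3 = 79
A has the highest Borda score (104).

A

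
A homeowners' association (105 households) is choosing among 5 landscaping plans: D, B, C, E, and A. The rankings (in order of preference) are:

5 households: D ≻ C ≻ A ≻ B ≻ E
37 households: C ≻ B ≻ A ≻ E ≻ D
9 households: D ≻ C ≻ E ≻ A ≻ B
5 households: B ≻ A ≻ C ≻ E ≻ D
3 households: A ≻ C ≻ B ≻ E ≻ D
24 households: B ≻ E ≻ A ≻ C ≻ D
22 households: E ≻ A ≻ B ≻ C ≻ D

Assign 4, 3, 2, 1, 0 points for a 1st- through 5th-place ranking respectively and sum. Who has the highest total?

D: 5·4 + 37·0 + 9·4 + 5·0 + 3·0 + 24·0 + 22·0 = 56
B: 5·1 + 37·3 + 9·0 + 5·4 + 3·2 + 24·4 + 22·2 = 282
C: 5·3 + 37·4 + 9·3 + 5·2 + 3·3 + 24·1 + 22·1 = 255
E: 5·0 + 37·1 + 9·2 + 5·1 + 3·1 + 24·3 + 22·4 = 223
A: 5·2 + 37·2 + 9·1 + 5·3 + 3·4 + 24·2 + 22·3 = 234
B has the highest Borda score (282).

B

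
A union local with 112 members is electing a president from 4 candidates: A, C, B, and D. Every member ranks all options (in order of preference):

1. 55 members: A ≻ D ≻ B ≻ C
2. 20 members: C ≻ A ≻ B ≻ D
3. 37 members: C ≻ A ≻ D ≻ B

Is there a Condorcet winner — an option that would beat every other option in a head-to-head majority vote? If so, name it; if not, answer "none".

C vs A: 57–55 for C.
C vs B: 57–55 for C.
C vs D: 57–55 for C.
C beats every other option head-to-head.

C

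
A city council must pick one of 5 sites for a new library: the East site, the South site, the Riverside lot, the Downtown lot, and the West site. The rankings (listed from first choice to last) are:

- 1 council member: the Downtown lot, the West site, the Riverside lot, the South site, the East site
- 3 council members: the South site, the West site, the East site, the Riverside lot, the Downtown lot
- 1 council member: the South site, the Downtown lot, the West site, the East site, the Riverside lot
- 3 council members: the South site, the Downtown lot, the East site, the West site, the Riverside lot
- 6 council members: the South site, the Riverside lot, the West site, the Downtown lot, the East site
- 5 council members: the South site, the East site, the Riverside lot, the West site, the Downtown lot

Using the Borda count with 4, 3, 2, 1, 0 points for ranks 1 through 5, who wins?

the South site

the East site: 1·0 + 3·2 + 1·1 + 3·2 + 6·0 + 5·3 = 28
the South site: 1·1 + 3·4 + 1·4 + 3·4 + 6·4 + 5·4 = 73
the Riverside lot: 1·2 + 3·1 + 1·0 + 3·0 + 6·3 + 5·2 = 33
the Downtown lot: 1·4 + 3·0 + 1·3 + 3·3 + 6·1 + 5·0 = 22
the West site: 1·3 + 3·3 + 1·2 + 3·1 + 6·2 + 5·1 = 34
the South site has the highest Borda score (73).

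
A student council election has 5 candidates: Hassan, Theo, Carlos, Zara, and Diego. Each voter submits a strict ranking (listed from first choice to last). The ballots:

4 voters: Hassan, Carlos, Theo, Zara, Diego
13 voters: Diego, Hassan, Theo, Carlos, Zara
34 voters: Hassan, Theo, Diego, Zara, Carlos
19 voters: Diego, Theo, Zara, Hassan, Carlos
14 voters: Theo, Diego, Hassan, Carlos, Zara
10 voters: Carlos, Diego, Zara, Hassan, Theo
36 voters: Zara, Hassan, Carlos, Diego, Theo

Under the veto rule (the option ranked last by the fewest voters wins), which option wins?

Last-place votes: Hassan 0, Theo 46, Carlos 53, Zara 27, Diego 4.
Hassan is ranked last by the fewest voters, so Hassan wins.

Hassan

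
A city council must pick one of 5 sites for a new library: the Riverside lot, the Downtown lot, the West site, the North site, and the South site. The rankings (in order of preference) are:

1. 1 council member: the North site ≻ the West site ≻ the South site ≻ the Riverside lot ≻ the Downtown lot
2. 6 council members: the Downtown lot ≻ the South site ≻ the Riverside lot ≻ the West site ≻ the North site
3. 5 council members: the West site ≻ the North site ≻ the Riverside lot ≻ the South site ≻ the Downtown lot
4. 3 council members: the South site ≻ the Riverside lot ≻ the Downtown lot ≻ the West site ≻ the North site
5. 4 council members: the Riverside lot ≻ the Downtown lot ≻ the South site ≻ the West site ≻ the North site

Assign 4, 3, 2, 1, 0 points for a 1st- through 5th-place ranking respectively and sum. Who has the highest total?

the Riverside lot

the Riverside lot: 1·1 + 6·2 + 5·2 + 3·3 + 4·4 = 48
the Downtown lot: 1·0 + 6·4 + 5·0 + 3·2 + 4·3 = 42
the West site: 1·3 + 6·1 + 5·4 + 3·1 + 4·1 = 36
the North site: 1·4 + 6·0 + 5·3 + 3·0 + 4·0 = 19
the South site: 1·2 + 6·3 + 5·1 + 3·4 + 4·2 = 45
the Riverside lot has the highest Borda score (48).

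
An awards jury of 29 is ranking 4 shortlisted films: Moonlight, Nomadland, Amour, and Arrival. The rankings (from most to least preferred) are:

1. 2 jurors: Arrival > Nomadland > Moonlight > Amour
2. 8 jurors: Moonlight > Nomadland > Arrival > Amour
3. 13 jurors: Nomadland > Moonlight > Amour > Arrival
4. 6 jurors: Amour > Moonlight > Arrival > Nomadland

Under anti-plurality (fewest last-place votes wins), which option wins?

Last-place votes: Moonlight 0, Nomadland 6, Amour 10, Arrival 13.
Moonlight is ranked last by the fewest voters, so Moonlight wins.

Moonlight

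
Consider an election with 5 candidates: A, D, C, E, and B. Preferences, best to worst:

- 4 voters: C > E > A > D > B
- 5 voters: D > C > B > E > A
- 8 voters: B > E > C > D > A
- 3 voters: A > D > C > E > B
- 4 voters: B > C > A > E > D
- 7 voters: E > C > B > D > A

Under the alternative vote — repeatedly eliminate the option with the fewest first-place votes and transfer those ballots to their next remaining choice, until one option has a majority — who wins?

B

Round 1: A 3, D 5, C 4, E 7, B 12. Eliminate A.
Round 2: D 8, C 4, E 7, B 12. Eliminate C.
Round 3: D 8, E 11, B 12. Eliminate D.
Round 4: E 14, B 17. B has a majority.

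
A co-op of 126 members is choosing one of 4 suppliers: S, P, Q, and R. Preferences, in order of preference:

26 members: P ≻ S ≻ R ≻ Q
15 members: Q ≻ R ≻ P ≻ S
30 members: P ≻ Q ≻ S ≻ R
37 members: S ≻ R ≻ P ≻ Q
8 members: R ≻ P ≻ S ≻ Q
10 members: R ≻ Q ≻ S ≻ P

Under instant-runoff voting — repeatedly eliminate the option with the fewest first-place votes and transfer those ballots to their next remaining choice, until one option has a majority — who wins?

Round 1: S 37, P 56, Q 15, R 18. Eliminate Q.
Round 2: S 37, P 56, R 33. Eliminate R.
Round 3: S 47, P 79. P has a majority.

P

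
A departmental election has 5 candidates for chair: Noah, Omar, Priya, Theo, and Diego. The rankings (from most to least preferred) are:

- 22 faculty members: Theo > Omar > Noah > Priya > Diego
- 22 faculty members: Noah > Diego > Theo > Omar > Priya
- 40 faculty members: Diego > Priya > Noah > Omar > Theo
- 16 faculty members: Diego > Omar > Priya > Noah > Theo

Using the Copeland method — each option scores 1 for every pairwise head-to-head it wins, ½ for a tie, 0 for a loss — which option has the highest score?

Diego

Noah: beats Omar and Theo; loses to Priya and Diego → score 2.
Omar: beats Priya and Theo; loses to Noah and Diego → score 2.
Priya: beats Noah and Theo; loses to Omar and Diego → score 2.
Theo: loses to Noah, Omar, Priya, and Diego → score 0.
Diego: beats Noah, Omar, Priya, and Theo → score 4.
Diego has the best pairwise record.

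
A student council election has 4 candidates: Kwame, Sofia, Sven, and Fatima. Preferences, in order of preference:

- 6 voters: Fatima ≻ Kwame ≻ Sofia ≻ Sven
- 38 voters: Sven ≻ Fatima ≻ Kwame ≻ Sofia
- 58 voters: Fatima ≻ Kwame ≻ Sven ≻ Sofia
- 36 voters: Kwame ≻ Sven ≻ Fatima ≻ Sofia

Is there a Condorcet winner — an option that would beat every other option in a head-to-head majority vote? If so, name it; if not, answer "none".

none

Checking pairwise contests:
Fatima beats Kwame 102–36.
Kwame beats Sofia 138–0.
Kwame beats Sven 100–38.
Sven beats Fatima 74–64.
Every option loses at least one head-to-head, so there is no Condorcet winner.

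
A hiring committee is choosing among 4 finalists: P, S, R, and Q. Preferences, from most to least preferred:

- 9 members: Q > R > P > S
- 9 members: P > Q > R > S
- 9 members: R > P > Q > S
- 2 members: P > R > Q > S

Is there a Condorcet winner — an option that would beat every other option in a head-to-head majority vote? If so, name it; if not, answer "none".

Checking pairwise contests:
R beats P 18–11.
P beats S 29–0.
Q beats R 18–11.
P beats Q 20–9.
Every option loses at least one head-to-head, so there is no Condorcet winner.

none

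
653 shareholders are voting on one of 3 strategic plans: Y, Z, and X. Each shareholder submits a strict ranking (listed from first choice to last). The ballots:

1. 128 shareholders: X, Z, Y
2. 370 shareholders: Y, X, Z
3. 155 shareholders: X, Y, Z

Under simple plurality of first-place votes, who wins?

First-place votes: Y 370, Z 0, X 283.
Y has the most first-place votes.

Y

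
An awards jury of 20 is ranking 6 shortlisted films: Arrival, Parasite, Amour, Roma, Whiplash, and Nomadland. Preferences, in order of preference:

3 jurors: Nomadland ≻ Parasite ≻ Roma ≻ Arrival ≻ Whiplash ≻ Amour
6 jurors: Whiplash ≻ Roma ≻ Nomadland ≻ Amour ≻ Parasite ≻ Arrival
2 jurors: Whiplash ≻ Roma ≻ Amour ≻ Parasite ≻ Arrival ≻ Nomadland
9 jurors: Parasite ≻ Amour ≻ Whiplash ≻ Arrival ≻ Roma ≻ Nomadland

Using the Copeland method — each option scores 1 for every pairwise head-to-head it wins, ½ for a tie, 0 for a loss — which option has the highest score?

Arrival: beats Nomadland; loses to Parasite, Amour, Roma, and Whiplash → score 1.
Parasite: beats Arrival, Amour, Roma, Whiplash, and Nomadland → score 5.
Amour: beats Arrival and Nomadland; loses to Parasite, Roma, and Whiplash → score 2.
Roma: beats Arrival, Amour, and Nomadland; loses to Parasite and Whiplash → score 3.
Whiplash: beats Arrival, Amour, Roma, and Nomadland; loses to Parasite → score 4.
Nomadland: loses to Arrival, Parasite, Amour, Roma, and Whiplash → score 0.
Parasite has the best pairwise record.

Parasite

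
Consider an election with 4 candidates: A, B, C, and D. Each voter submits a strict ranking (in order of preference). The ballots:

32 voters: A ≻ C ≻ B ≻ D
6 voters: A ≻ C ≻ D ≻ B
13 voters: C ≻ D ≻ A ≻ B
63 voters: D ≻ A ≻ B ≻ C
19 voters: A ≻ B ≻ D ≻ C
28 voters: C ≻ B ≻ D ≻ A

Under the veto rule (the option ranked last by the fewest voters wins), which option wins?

Last-place votes: A 28, B 19, C 82, D 32.
B is ranked last by the fewest voters, so B wins.

B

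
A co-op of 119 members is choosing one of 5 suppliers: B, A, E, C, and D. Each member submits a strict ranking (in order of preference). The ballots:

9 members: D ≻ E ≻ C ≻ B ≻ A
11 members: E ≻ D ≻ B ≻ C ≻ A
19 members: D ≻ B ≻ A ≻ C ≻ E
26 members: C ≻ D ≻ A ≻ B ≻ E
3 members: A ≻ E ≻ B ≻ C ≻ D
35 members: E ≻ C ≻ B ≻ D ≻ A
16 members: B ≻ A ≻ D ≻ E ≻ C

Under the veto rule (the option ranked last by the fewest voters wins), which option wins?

Last-place votes: B 0, A 55, E 45, C 16, D 3.
B is ranked last by the fewest voters, so B wins.

B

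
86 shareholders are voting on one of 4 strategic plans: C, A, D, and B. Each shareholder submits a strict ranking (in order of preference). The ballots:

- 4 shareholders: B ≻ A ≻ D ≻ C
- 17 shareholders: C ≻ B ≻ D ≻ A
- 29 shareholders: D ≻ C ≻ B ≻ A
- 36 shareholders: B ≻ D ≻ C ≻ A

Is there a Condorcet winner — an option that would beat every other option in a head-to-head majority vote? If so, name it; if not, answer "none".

none

Checking pairwise contests:
D beats C 69–17.
C beats A 82–4.
B beats D 57–29.
C beats B 46–40.
Every option loses at least one head-to-head, so there is no Condorcet winner.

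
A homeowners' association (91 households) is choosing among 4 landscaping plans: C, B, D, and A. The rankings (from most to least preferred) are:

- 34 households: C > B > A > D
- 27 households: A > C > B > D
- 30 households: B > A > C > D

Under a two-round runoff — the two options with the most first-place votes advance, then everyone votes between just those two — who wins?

C

Round 1 first-place votes: C 34, B 30, D 0, A 27.
C and B advance.
Runoff: C is preferred to B by 61 voters; B by 30.
C wins the runoff.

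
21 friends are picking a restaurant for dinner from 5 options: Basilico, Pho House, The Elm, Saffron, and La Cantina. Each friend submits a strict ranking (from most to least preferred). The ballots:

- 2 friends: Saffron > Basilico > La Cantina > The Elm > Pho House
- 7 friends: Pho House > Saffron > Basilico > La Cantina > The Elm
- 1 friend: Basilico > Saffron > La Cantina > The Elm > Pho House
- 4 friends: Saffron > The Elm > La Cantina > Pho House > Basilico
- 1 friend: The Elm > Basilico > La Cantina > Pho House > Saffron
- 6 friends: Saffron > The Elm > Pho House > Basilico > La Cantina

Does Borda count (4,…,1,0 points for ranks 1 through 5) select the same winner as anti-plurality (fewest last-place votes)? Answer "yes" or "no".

Borda — scores: Basilico 33, Pho House 45, The Elm 37, Saffron 72, La Cantina 23. Winner: Saffron.
Anti-plurality — last-place votes: Basilico 4, Pho House 3, The Elm 7, Saffron 1, La Cantina 6. Winner: Saffron.
The two methods agree.

yes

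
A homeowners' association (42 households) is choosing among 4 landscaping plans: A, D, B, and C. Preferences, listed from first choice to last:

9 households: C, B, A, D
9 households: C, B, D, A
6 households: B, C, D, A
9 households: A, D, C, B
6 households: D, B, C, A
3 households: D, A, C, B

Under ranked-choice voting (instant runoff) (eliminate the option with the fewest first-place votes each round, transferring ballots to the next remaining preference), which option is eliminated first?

Round 1: A 9, D 9, B 6, C 18. Eliminate B.

B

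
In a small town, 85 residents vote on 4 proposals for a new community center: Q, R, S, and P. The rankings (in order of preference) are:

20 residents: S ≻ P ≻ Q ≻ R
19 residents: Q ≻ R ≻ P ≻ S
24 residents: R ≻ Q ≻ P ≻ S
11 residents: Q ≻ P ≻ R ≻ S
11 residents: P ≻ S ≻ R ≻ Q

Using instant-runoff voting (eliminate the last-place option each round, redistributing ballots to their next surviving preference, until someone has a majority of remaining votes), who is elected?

Round 1: Q 30, R 24, S 20, P 11. Eliminate P.
Round 2: Q 30, R 24, S 31. Eliminate R.
Round 3: Q 54, S 31. Q has a majority.

Q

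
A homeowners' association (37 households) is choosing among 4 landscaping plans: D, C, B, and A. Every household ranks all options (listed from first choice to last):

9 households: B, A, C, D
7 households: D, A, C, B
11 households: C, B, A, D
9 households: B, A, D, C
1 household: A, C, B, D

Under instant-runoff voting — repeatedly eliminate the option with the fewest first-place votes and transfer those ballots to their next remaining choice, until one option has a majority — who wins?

Round 1: D 7, C 11, B 18, A 1. Eliminate A.
Round 2: D 7, C 12, B 18. Eliminate D.
Round 3: C 19, B 18. C has a majority.

C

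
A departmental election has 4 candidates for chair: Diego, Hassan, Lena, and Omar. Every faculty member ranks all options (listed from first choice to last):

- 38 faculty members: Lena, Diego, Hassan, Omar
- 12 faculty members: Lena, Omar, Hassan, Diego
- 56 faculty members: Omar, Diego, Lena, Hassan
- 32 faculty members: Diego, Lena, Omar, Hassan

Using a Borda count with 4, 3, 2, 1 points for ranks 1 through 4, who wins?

Diego: 38·3 + 12·1 + 56·3 + 32·4 = 422
Hassan: 38·2 + 12·2 + 56·1 + 32·1 = 188
Lena: 38·4 + 12·4 + 56·2 + 32·3 = 408
Omar: 38·1 + 12·3 + 56·4 + 32·2 = 362
Diego has the highest Borda score (422).

Diego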